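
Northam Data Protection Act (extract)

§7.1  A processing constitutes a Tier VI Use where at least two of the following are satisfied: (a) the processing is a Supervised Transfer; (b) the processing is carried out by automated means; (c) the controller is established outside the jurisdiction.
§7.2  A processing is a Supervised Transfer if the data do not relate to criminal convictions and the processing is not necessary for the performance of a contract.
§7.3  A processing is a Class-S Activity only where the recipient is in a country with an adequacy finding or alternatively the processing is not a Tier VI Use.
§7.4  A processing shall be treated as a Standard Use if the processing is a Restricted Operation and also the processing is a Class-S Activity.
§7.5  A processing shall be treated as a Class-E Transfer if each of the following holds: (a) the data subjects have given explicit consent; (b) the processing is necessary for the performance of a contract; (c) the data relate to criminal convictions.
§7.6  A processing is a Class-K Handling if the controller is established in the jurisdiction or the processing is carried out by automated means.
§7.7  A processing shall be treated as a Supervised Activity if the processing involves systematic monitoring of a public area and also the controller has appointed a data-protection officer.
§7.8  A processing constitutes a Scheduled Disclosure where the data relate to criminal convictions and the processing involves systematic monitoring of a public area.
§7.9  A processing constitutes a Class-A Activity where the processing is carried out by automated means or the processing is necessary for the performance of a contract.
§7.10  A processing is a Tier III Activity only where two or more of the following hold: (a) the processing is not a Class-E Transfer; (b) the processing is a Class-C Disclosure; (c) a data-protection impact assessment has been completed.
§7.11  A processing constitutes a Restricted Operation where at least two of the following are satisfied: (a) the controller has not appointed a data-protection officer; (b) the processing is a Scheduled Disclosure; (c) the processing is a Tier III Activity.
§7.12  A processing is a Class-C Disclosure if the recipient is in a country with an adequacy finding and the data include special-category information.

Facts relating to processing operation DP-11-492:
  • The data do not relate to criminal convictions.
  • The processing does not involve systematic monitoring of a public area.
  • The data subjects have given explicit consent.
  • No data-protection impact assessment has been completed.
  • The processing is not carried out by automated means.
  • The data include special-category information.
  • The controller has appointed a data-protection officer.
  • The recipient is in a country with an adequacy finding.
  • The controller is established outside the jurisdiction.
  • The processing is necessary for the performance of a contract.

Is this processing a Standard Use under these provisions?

No

§7.8 — Scheduled Disclosure: [the data relate to criminal convictions? no] AND [the processing involves systematic monitoring of a public area? no] → not satisfied.
§7.5 — Class-E Transfer: [the data subjects have given explicit consent? yes] AND [the processing is necessary for the performance of a contract? yes] AND [the data relate to criminal convictions? no] → not satisfied.
§7.12 — Class-C Disclosure: [the recipient is in a country with an adequacy finding? yes] AND [the data include special-category information? yes] → satisfied.
§7.10 — Tier III Activity: not a Class-E Transfer (§7.5)? yes; Class-C Disclosure (§7.12)? yes; a data-protection impact assessment has been completed? no — 2 of 3 hold (need ≥2) → satisfied.
§7.11 — Restricted Operation: the controller has not appointed a data-protection officer? no; Scheduled Disclosure (§7.8)? no; Tier III Activity (§7.10)? yes — 1 of 3 hold (need ≥2) → not satisfied.
§7.2 — Supervised Transfer: [the data do not relate to criminal convictions? yes] AND [the processing is not necessary for the performance of a contract? no] → not satisfied.
§7.1 — Tier VI Use: Supervised Transfer (§7.2)? no; the processing is carried out by automated means? no; the controller is established outside the jurisdiction? yes — 1 of 3 hold (need ≥2) → not satisfied.
§7.3 — Class-S Activity: [the recipient is in a country with an adequacy finding? yes] OR [not a Tier VI Use (§7.1)? yes] → satisfied.
§7.4 — Standard Use: [Restricted Operation (§7.11)? no] AND [Class-S Activity (§7.3)? yes] → not satisfied.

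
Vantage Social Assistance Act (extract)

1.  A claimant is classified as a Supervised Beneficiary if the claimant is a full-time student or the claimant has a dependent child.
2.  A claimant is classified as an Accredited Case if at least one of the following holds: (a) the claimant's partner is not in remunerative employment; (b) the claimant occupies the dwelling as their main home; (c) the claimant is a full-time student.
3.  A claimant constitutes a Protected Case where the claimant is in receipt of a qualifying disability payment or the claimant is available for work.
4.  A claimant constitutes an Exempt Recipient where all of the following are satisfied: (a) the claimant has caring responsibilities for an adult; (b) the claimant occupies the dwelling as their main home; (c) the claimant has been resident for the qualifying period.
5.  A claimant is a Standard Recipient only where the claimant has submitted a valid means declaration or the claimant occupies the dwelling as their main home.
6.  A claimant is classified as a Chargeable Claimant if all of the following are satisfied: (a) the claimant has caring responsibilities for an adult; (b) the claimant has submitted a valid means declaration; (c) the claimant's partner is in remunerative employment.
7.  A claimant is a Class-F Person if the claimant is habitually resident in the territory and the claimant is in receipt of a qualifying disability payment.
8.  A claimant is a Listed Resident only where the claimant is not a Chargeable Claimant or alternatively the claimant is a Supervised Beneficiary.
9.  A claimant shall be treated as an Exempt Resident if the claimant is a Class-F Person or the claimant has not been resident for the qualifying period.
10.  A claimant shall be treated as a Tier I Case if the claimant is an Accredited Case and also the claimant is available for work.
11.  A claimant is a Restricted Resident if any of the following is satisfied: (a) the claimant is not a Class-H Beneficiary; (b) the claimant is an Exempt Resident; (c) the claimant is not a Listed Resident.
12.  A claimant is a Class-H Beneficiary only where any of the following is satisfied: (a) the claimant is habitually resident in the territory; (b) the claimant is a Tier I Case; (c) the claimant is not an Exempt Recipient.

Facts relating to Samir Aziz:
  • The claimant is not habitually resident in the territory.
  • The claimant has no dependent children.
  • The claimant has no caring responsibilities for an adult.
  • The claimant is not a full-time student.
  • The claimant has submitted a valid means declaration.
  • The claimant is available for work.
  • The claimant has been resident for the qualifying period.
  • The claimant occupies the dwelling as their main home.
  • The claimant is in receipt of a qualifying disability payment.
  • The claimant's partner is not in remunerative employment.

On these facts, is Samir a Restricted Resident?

paragraph 2 — Accredited Case: [the claimant's partner is not in remunerative employment? yes] OR [the claimant occupies the dwelling as their main home? yes] OR [the claimant is a full-time student? no] → satisfied.
paragraph 10 — Tier I Case: [Accredited Case (paragraph 2)? yes] AND [the claimant is available for work? yes] → satisfied.
paragraph 4 — Exempt Recipient: [the claimant has caring responsibilities for an adult? no] AND [the claimant occupies the dwelling as their main home? yes] AND [the claimant has been resident for the qualifying period? yes] → not satisfied.
paragraph 12 — Class-H Beneficiary: [the claimant is habitually resident in the territory? no] OR [Tier I Case (paragraph 10)? yes] OR [not an Exempt Recipient (paragraph 4)? yes] → satisfied.
paragraph 7 — Class-F Person: [the claimant is habitually resident in the territory? no] AND [the claimant is in receipt of a qualifying disability payment? yes] → not satisfied.
paragraph 9 — Exempt Resident: [Class-F Person (paragraph 7)? no] OR [the claimant has not been resident for the qualifying period? no] → not satisfied.
paragraph 6 — Chargeable Claimant: [the claimant has caring responsibilities for an adult? no] AND [the claimant has submitted a valid means declaration? yes] AND [the claimant's partner is in remunerative employment? no] → not satisfied.
paragraph 1 — Supervised Beneficiary: [the claimant is a full-time student? no] OR [the claimant has a dependent child? no] → not satisfied.
paragraph 8 — Listed Resident: [not a Chargeable Claimant (paragraph 6)? yes] OR [Supervised Beneficiary (paragraph 1)? no] → satisfied.
paragraph 11 — Restricted Resident: [not a Class-H Beneficiary (paragraph 12)? no] OR [Exempt Resident (paragraph 9)? no] OR [not a Listed Resident (paragraph 8)? no] → not satisfied.

No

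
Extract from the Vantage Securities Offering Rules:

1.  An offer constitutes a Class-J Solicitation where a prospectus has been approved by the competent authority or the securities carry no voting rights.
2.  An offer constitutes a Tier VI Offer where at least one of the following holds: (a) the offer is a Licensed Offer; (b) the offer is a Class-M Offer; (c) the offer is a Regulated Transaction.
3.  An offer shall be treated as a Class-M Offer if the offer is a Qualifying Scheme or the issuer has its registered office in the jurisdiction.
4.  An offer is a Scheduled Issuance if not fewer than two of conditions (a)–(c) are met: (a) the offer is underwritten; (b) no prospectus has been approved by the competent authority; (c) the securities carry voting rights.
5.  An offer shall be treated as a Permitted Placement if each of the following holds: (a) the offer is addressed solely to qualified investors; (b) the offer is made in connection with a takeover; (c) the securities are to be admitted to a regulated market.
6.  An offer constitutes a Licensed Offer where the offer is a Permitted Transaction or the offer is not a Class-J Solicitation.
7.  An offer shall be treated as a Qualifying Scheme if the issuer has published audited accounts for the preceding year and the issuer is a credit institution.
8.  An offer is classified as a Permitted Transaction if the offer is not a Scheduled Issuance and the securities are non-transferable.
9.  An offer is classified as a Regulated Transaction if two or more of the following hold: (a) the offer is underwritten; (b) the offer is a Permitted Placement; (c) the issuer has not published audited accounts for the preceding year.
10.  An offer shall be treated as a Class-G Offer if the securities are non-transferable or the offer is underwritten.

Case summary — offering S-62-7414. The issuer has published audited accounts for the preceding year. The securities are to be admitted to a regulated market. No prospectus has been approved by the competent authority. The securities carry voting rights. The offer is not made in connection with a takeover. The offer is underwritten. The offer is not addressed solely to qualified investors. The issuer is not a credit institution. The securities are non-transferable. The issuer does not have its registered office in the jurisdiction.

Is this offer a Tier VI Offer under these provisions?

paragraph 4 — Scheduled Issuance: the offer is underwritten? yes; no prospectus has been approved by the competent authority? yes; the securities carry voting rights? yes — 3 of 3 hold (need ≥2) → satisfied.
paragraph 8 — Permitted Transaction: [not a Scheduled Issuance (paragraph 4)? no] AND [the securities are non-transferable? yes] → not satisfied.
paragraph 1 — Class-J Solicitation: [a prospectus has been approved by the competent authority? no] OR [the securities carry no voting rights? no] → not satisfied.
paragraph 6 — Licensed Offer: [Permitted Transaction (paragraph 8)? no] OR [not a Class-J Solicitation (paragraph 1)? yes] → satisfied.
paragraph 7 — Qualifying Scheme: [the issuer has published audited accounts for the preceding year? yes] AND [the issuer is a credit institution? no] → not satisfied.
paragraph 3 — Class-M Offer: [Qualifying Scheme (paragraph 7)? no] OR [the issuer has its registered office in the jurisdiction? no] → not satisfied.
paragraph 5 — Permitted Placement: [the offer is addressed solely to qualified investors? no] AND [the offer is made in connection with a takeover? no] AND [the securities are to be admitted to a regulated market? yes] → not satisfied.
paragraph 9 — Regulated Transaction: the offer is underwritten? yes; Permitted Placement (paragraph 5)? no; the issuer has not published audited accounts for the preceding year? no — 1 of 3 hold (need ≥2) → not satisfied.
paragraph 2 — Tier VI Offer: [Licensed Offer (paragraph 6)? yes] OR [Class-M Offer (paragraph 3)? no] OR [Regulated Transaction (paragraph 9)? no] → satisfied.

Yes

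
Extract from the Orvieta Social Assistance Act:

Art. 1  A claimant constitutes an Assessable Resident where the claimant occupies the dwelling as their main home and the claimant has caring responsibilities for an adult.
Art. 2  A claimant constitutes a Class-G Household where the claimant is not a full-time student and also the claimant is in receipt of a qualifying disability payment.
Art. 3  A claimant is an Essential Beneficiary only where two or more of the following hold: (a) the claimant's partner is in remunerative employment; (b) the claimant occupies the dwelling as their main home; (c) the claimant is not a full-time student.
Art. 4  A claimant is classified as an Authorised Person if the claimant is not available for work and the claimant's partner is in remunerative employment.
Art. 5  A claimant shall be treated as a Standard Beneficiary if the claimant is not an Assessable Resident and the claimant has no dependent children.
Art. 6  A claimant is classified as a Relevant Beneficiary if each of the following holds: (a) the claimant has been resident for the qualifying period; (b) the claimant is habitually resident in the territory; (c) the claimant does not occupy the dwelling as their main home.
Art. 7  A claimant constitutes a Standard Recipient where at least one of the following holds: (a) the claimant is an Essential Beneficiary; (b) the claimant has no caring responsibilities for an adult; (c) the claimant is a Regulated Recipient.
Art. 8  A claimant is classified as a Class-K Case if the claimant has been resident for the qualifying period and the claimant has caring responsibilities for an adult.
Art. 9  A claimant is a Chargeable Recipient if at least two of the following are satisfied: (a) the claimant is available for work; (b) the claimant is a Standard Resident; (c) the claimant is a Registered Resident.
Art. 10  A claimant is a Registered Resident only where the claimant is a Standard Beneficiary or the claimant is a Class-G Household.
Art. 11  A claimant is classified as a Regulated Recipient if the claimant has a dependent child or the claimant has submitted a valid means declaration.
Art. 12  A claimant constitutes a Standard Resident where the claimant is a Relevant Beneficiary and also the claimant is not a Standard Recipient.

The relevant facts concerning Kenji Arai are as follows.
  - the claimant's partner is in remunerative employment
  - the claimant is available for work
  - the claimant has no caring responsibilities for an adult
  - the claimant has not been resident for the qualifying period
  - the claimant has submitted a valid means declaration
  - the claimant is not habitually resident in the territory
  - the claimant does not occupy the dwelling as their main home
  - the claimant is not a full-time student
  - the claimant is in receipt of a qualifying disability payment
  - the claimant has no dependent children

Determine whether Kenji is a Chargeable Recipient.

Yes

article 6 — Relevant Beneficiary: [the claimant has been resident for the qualifying period? no] AND [the claimant is habitually resident in the territory? no] AND [the claimant does not occupy the dwelling as their main home? yes] → not satisfied.
article 3 — Essential Beneficiary: the claimant's partner is in remunerative employment? yes; the claimant occupies the dwelling as their main home? no; the claimant is not a full-time student? yes — 2 of 3 hold (need ≥2) → satisfied.
article 11 — Regulated Recipient: [the claimant has a dependent child? no] OR [the claimant has submitted a valid means declaration? yes] → satisfied.
article 7 — Standard Recipient: [Essential Beneficiary (article 3)? yes] OR [the claimant has no caring responsibilities for an adult? yes] OR [Regulated Recipient (article 11)? yes] → satisfied.
article 12 — Standard Resident: [Relevant Beneficiary (article 6)? no] AND [not a Standard Recipient (article 7)? no] → not satisfied.
article 1 — Assessable Resident: [the claimant occupies the dwelling as their main home? no] AND [the claimant has caring responsibilities for an adult? no] → not satisfied.
article 5 — Standard Beneficiary: [not an Assessable Resident (article 1)? yes] AND [the claimant has no dependent children? yes] → satisfied.
article 2 — Class-G Household: [the claimant is not a full-time student? yes] AND [the claimant is in receipt of a qualifying disability payment? yes] → satisfied.
article 10 — Registered Resident: [Standard Beneficiary (article 5)? yes] OR [Class-G Household (article 2)? yes] → satisfied.
article 9 — Chargeable Recipient: the claimant is available for work? yes; Standard Resident (article 12)? no; Registered Resident (article 10)? yes — 2 of 3 hold (need ≥2) → satisfied.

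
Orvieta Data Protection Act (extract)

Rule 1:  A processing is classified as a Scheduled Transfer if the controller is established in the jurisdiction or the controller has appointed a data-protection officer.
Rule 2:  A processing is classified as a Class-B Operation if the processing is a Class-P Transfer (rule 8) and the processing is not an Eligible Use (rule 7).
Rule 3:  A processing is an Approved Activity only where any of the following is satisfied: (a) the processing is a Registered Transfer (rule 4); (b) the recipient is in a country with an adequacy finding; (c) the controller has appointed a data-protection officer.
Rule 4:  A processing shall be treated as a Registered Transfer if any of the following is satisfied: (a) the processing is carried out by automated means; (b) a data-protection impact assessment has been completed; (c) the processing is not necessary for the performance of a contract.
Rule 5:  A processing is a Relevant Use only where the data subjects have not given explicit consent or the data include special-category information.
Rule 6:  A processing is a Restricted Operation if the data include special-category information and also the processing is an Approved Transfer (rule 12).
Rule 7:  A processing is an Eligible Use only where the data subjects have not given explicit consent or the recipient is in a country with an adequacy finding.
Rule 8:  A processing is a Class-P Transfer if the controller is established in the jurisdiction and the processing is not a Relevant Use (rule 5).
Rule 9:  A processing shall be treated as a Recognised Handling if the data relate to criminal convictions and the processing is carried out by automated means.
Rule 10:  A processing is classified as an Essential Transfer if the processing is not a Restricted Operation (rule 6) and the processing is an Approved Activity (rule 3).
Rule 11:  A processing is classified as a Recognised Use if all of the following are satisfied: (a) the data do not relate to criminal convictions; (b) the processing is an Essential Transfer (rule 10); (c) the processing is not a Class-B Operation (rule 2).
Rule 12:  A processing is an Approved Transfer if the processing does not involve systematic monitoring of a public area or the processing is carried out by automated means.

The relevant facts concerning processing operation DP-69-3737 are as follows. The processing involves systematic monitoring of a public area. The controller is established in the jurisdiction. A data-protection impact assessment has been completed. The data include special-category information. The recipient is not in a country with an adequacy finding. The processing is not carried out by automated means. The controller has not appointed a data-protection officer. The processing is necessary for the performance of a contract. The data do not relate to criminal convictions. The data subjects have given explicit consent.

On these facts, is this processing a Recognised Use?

rule 12 — Approved Transfer: [the processing does not involve systematic monitoring of a public area? no] OR [the processing is carried out by automated means? no] → not satisfied.
rule 6 — Restricted Operation: [the data include special-category information? yes] AND [Approved Transfer (rule 12)? no] → not satisfied.
rule 4 — Registered Transfer: [the processing is carried out by automated means? no] OR [a data-protection impact assessment has been completed? yes] OR [the processing is not necessary for the performance of a contract? no] → satisfied.
rule 3 — Approved Activity: [Registered Transfer (rule 4)? yes] OR [the recipient is in a country with an adequacy finding? no] OR [the controller has appointed a data-protection officer? no] → satisfied.
rule 10 — Essential Transfer: [not a Restricted Operation (rule 6)? yes] AND [Approved Activity (rule 3)? yes] → satisfied.
rule 5 — Relevant Use: [the data subjects have not given explicit consent? no] OR [the data include special-category information? yes] → satisfied.
rule 8 — Class-P Transfer: [the controller is established in the jurisdiction? yes] AND [not a Relevant Use (rule 5)? no] → not satisfied.
rule 7 — Eligible Use: [the data subjects have not given explicit consent? no] OR [the recipient is in a country with an adequacy finding? no] → not satisfied.
rule 2 — Class-B Operation: [Class-P Transfer (rule 8)? no] AND [not an Eligible Use (rule 7)? yes] → not satisfied.
rule 11 — Recognised Use: [the data do not relate to criminal convictions? yes] AND [Essential Transfer (rule 10)? yes] AND [not a Class-B Operation (rule 2)? yes] → satisfied.

Yes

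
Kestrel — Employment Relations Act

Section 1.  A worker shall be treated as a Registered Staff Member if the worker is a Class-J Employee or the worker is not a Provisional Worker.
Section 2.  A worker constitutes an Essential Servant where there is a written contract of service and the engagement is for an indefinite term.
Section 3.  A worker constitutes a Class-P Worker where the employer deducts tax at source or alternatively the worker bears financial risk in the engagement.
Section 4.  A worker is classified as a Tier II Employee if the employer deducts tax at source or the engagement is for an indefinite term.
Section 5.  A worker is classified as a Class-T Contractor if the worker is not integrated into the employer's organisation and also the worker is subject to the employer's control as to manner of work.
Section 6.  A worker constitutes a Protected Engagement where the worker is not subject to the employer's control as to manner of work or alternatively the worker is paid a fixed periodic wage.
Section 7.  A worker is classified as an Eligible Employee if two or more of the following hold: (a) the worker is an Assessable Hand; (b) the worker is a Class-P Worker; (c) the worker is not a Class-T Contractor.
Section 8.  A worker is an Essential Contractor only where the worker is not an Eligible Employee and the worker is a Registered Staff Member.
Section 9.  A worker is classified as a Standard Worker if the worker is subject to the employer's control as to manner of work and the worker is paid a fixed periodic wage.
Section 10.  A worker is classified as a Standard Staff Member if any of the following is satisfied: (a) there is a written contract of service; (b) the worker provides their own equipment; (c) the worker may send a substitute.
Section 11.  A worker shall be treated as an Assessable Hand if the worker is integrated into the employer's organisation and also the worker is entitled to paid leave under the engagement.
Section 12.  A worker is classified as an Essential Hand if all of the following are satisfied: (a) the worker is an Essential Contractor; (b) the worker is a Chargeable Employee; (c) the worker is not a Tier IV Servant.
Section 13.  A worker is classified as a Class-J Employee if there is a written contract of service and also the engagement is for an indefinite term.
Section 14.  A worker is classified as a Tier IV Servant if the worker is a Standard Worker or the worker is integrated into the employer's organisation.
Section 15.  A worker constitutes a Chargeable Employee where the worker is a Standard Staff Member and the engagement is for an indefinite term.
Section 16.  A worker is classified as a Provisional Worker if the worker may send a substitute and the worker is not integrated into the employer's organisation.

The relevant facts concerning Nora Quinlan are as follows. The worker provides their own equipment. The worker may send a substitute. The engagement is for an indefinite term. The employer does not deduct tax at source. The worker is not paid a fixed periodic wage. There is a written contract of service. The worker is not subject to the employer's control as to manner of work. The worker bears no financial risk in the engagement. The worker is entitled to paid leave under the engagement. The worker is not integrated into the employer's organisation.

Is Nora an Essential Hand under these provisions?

section 11 — Assessable Hand: [the worker is integrated into the employer's organisation? no] AND [the worker is entitled to paid leave under the engagement? yes] → not satisfied.
section 3 — Class-P Worker: [the employer deducts tax at source? no] OR [the worker bears financial risk in the engagement? no] → not satisfied.
section 5 — Class-T Contractor: [the worker is not integrated into the employer's organisation? yes] AND [the worker is subject to the employer's control as to manner of work? no] → not satisfied.
section 7 — Eligible Employee: Assessable Hand (section 11)? no; Class-P Worker (section 3)? no; not a Class-T Contractor (section 5)? yes — 1 of 3 hold (need ≥2) → not satisfied.
section 13 — Class-J Employee: [there is a written contract of service? yes] AND [the engagement is for an indefinite term? yes] → satisfied.
section 16 — Provisional Worker: [the worker may send a substitute? yes] AND [the worker is not integrated into the employer's organisation? yes] → satisfied.
section 1 — Registered Staff Member: [Class-J Employee (section 13)? yes] OR [not a Provisional Worker (section 16)? no] → satisfied.
section 8 — Essential Contractor: [not an Eligible Employee (section 7)? yes] AND [Registered Staff Member (section 1)? yes] → satisfied.
section 10 — Standard Staff Member: [there is a written contract of service? yes] OR [the worker provides their own equipment? yes] OR [the worker may send a substitute? yes] → satisfied.
section 15 — Chargeable Employee: [Standard Staff Member (section 10)? yes] AND [the engagement is for an indefinite term? yes] → satisfied.
section 9 — Standard Worker: [the worker is subject to the employer's control as to manner of work? no] AND [the worker is paid a fixed periodic wage? no] → not satisfied.
section 14 — Tier IV Servant: [Standard Worker (section 9)? no] OR [the worker is integrated into the employer's organisation? no] → not satisfied.
section 12 — Essential Hand: [Essential Contractor (section 8)? yes] AND [Chargeable Employee (section 15)? yes] AND [not a Tier IV Servant (section 14)? yes] → satisfied.

Yes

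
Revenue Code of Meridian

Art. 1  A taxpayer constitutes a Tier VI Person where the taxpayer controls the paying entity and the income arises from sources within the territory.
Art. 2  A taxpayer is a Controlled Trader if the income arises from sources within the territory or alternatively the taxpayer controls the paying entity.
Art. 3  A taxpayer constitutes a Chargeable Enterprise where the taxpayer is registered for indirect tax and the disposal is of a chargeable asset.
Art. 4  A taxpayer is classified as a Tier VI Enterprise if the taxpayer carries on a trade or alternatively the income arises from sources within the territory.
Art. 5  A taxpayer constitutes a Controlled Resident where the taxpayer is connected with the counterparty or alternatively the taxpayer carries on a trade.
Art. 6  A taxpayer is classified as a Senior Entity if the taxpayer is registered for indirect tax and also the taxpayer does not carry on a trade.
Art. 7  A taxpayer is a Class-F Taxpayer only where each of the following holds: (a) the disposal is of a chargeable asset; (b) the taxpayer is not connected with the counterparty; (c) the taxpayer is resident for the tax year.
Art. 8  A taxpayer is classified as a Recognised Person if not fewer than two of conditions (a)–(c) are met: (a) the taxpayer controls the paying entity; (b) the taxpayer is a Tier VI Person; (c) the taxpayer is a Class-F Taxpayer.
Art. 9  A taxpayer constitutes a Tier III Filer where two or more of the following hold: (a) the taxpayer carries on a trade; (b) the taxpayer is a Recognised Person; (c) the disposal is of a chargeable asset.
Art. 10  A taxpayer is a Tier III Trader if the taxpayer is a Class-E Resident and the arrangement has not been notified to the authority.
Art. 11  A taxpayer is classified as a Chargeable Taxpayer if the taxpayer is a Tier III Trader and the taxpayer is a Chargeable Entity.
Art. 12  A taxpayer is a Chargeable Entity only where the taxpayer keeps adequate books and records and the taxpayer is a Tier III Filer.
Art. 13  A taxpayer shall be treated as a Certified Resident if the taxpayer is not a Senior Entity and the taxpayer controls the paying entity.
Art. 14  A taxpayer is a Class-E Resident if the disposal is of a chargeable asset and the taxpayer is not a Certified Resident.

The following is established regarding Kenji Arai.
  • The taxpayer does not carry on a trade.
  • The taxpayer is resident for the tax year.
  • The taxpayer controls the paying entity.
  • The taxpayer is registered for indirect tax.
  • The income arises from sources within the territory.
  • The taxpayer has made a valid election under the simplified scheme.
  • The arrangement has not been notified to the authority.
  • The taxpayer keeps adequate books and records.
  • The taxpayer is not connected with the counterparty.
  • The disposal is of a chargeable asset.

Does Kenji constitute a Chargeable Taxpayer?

article 6 — Senior Entity: [the taxpayer is registered for indirect tax? yes] AND [the taxpayer does not carry on a trade? yes] → satisfied.
article 13 — Certified Resident: [not a Senior Entity (article 6)? no] AND [the taxpayer controls the paying entity? yes] → not satisfied.
article 14 — Class-E Resident: [the disposal is of a chargeable asset? yes] AND [not a Certified Resident (article 13)? yes] → satisfied.
article 10 — Tier III Trader: [Class-E Resident (article 14)? yes] AND [the arrangement has not been notified to the authority? yes] → satisfied.
article 1 — Tier VI Person: [the taxpayer controls the paying entity? yes] AND [the income arises from sources within the territory? yes] → satisfied.
article 7 — Class-F Taxpayer: [the disposal is of a chargeable asset? yes] AND [the taxpayer is not connected with the counterparty? yes] AND [the taxpayer is resident for the tax year? yes] → satisfied.
article 8 — Recognised Person: the taxpayer controls the paying entity? yes; Tier VI Person (article 1)? yes; Class-F Taxpayer (article 7)? yes — 3 of 3 hold (need ≥2) → satisfied.
article 9 — Tier III Filer: the taxpayer carries on a trade? no; Recognised Person (article 8)? yes; the disposal is of a chargeable asset? yes — 2 of 3 hold (need ≥2) → satisfied.
article 12 — Chargeable Entity: [the taxpayer keeps adequate books and records? yes] AND [Tier III Filer (article 9)? yes] → satisfied.
article 11 — Chargeable Taxpayer: [Tier III Trader (article 10)? yes] AND [Chargeable Entity (article 12)? yes] → satisfied.

Yes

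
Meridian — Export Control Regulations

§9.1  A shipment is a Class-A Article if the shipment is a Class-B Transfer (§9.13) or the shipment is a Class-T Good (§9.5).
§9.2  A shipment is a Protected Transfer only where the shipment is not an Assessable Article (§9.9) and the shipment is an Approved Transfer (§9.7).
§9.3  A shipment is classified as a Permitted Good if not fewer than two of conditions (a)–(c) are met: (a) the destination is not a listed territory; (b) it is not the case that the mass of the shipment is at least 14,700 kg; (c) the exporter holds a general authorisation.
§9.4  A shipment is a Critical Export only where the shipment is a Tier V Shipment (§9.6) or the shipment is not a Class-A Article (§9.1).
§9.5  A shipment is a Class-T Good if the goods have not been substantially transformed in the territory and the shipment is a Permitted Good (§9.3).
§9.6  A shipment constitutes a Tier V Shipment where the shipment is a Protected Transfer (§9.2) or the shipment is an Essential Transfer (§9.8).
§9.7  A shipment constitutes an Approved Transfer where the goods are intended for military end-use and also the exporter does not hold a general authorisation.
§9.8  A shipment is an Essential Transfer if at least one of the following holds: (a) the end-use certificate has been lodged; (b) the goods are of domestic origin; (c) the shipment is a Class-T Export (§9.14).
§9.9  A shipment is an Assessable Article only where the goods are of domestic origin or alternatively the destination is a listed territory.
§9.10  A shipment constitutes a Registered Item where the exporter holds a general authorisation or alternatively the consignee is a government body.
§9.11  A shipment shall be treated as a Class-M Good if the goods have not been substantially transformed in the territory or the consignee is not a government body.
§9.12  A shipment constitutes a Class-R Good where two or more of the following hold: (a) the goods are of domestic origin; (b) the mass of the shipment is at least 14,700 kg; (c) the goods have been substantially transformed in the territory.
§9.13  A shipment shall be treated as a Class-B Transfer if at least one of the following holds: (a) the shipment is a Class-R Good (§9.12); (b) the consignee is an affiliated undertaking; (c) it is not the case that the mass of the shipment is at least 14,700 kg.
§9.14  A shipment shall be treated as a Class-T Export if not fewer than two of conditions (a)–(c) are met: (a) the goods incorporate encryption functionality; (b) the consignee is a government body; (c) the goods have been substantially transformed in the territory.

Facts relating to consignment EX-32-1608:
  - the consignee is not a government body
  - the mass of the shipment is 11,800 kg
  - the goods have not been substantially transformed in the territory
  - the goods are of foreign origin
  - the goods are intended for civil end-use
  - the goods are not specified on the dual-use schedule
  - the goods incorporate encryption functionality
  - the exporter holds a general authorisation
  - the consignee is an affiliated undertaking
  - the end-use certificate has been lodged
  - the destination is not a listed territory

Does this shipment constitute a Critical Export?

Under §9.9: the goods are of domestic origin? no; or the destination is a listed territory? no. So the shipment is not an Assessable Article.
Under §9.7: the goods are intended for military end-use? no; and the exporter does not hold a general authorisation? no. So the shipment is not an Approved Transfer.
Under §9.2: not an Assessable Article (§9.9)? yes; and Approved Transfer (§9.7)? no. So the shipment is not a Protected Transfer.
Under §9.14: the goods incorporate encryption functionality? yes; the consignee is a government body? no; the goods have been substantially transformed in the territory? no — 1 of 3 hold (need ≥2) → not satisfied.
Under §9.8: the end-use certificate has been lodged? yes; or the goods are of domestic origin? no; or Class-T Export (§9.14)? no. So the shipment is an Essential Transfer.
Under §9.6: Protected Transfer (§9.2)? no; or Essential Transfer (§9.8)? yes. So the shipment is a Tier V Shipment.
Under §9.12: the goods are of domestic origin? no; mass of the shipment: 11,800 kg ≥ 14,700 kg? no; the goods have been substantially transformed in the territory? no — 0 of 3 hold (need ≥2) → not satisfied.
Under §9.13: Class-R Good (§9.12)? no; or the consignee is an affiliated undertaking? yes; or mass of the shipment: 11,800 kg ≥ 14,700 kg? no, so negated condition yes. So the shipment is a Class-B Transfer.
Under §9.3: the destination is not a listed territory? yes; mass of the shipment: 11,800 kg ≥ 14,700 kg? no, so negated condition yes; the exporter holds a general authorisation? yes — 3 of 3 hold (need ≥2) → satisfied.
Under §9.5: the goods have not been substantially transformed in the territory? yes; and Permitted Good (§9.3)? yes. So the shipment is a Class-T Good.
Under §9.1: Class-B Transfer (§9.13)? yes; or Class-T Good (§9.5)? yes. So the shipment is a Class-A Article.
Under §9.4: Tier V Shipment (§9.6)? yes; or not a Class-A Article (§9.1)? no. So the shipment is a Critical Export.

Yes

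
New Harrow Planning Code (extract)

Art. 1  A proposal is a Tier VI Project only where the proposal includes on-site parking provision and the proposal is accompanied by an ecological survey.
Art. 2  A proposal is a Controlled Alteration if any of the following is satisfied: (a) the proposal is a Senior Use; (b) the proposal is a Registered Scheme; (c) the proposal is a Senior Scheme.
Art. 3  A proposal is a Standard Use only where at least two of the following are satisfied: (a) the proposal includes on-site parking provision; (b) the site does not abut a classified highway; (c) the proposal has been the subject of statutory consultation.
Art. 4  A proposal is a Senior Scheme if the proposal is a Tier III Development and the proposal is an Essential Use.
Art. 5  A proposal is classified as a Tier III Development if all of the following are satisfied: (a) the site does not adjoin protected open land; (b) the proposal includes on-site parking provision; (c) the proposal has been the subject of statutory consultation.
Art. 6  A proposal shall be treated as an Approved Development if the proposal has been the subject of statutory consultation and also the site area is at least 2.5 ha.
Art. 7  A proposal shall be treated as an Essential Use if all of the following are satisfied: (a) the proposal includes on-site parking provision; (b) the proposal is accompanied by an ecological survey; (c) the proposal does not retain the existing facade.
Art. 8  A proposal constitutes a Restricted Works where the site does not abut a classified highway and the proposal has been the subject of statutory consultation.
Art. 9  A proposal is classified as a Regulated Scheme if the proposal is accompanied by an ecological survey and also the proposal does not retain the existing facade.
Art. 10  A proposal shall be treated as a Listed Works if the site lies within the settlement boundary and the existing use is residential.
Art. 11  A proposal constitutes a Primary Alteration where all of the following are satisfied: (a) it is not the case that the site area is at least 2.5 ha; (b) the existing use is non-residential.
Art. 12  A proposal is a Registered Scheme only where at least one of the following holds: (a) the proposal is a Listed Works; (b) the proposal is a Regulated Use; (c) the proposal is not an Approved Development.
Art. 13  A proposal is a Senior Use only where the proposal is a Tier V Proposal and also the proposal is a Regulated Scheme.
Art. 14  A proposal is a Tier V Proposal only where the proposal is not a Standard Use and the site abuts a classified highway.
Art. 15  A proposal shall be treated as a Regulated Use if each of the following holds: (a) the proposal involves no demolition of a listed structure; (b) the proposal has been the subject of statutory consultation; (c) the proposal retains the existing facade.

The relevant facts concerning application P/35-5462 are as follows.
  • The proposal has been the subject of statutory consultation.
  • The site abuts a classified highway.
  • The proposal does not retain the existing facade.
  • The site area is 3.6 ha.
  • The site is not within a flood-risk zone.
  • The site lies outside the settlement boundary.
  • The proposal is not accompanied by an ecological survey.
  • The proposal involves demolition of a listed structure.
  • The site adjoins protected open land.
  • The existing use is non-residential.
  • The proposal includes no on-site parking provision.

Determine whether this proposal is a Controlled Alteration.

No

article 3 — Standard Use: the proposal includes on-site parking provision? no; the site does not abut a classified highway? no; the proposal has been the subject of statutory consultation? yes — 1 of 3 hold (need ≥2) → not satisfied.
article 14 — Tier V Proposal: [not a Standard Use (article 3)? yes] AND [the site abuts a classified highway? yes] → satisfied.
article 9 — Regulated Scheme: [the proposal is accompanied by an ecological survey? no] AND [the proposal does not retain the existing facade? yes] → not satisfied.
article 13 — Senior Use: [Tier V Proposal (article 14)? yes] AND [Regulated Scheme (article 9)? no] → not satisfied.
article 10 — Listed Works: [the site lies within the settlement boundary? no] AND [the existing use is residential? no] → not satisfied.
article 15 — Regulated Use: [the proposal involves no demolition of a listed structure? no] AND [the proposal has been the subject of statutory consultation? yes] AND [the proposal retains the existing facade? no] → not satisfied.
article 6 — Approved Development: [the proposal has been the subject of statutory consultation? yes] AND [site area: 3.6 ha ≥ 2.5 ha? yes] → satisfied.
article 12 — Registered Scheme: [Listed Works (article 10)? no] OR [Regulated Use (article 15)? no] OR [not an Approved Development (article 6)? no] → not satisfied.
article 5 — Tier III Development: [the site does not adjoin protected open land? no] AND [the proposal includes on-site parking provision? no] AND [the proposal has been the subject of statutory consultation? yes] → not satisfied.
article 7 — Essential Use: [the proposal includes on-site parking provision? no] AND [the proposal is accompanied by an ecological survey? no] AND [the proposal does not retain the existing facade? yes] → not satisfied.
article 4 — Senior Scheme: [Tier III Development (article 5)? no] AND [Essential Use (article 7)? no] → not satisfied.
article 2 — Controlled Alteration: [Senior Use (article 13)? no] OR [Registered Scheme (article 12)? no] OR [Senior Scheme (article 4)? no] → not satisfied.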